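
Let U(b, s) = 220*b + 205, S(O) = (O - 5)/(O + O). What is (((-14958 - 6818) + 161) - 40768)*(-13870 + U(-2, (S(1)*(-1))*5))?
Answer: 879912215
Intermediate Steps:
S(O) = (-5 + O)/(2*O) (S(O) = (-5 + O)/((2*O)) = (-5 + O)*(1/(2*O)) = (-5 + O)/(2*O))
U(b, s) = 205 + 220*b
(((-14958 - 6818) + 161) - 40768)*(-13870 + U(-2, (S(1)*(-1))*5)) = (((-14958 - 6818) + 161) - 40768)*(-13870 + (205 + 220*(-2))) = ((-21776 + 161) - 40768)*(-13870 + (205 - 440)) = (-21615 - 40768)*(-13870 - 235) = -62383*(-14105) = 879912215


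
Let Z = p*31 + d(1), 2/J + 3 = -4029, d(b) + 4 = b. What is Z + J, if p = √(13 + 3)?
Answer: 243935/2016 ≈ 121.00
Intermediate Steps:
p = 4 (p = √16 = 4)
d(b) = -4 + b
J = -1/2016 (J = 2/(-3 - 4029) = 2/(-4032) = 2*(-1/4032) = -1/2016 ≈ -0.00049603)
Z = 121 (Z = 4*31 + (-4 + 1) = 124 - 3 = 121)
Z + J = 121 - 1/2016 = 243935/2016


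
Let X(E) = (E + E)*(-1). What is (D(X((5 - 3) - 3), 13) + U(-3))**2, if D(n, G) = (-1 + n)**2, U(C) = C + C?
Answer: 25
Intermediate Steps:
X(E) = -2*E (X(E) = (2*E)*(-1) = -2*E)
U(C) = 2*C
(D(X((5 - 3) - 3), 13) + U(-3))**2 = ((-1 - 2*((5 - 3) - 3))**2 + 2*(-3))**2 = ((-1 - 2*(2 - 3))**2 - 6)**2 = ((-1 - 2*(-1))**2 - 6)**2 = ((-1 + 2)**2 - 6)**2 = (1**2 - 6)**2 = (1 - 6)**2 = (-5)**2 = 25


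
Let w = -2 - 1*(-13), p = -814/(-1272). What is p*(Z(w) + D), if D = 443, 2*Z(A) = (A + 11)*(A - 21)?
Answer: 45177/212 ≈ 213.10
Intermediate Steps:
p = 407/636 (p = -814*(-1/1272) = 407/636 ≈ 0.63994)
w = 11 (w = -2 + 13 = 11)
Z(A) = (-21 + A)*(11 + A)/2 (Z(A) = ((A + 11)*(A - 21))/2 = ((11 + A)*(-21 + A))/2 = ((-21 + A)*(11 + A))/2 = (-21 + A)*(11 + A)/2)
p*(Z(w) + D) = 407*((-231/2 + (½)*11² - 5*11) + 443)/636 = 407*((-231/2 + (½)*121 - 55) + 443)/636 = 407*((-231/2 + 121/2 - 55) + 443)/636 = 407*(-110 + 443)/636 = (407/636)*333 = 45177/212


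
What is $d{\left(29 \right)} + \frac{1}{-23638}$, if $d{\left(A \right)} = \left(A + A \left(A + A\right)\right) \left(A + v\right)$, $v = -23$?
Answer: $\frac{242667707}{23638} \approx 10266.0$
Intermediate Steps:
$d{\left(A \right)} = \left(-23 + A\right) \left(A + 2 A^{2}\right)$ ($d{\left(A \right)} = \left(A + A \left(A + A\right)\right) \left(A - 23\right) = \left(A + A 2 A\right) \left(-23 + A\right) = \left(A + 2 A^{2}\right) \left(-23 + A\right) = \left(-23 + A\right) \left(A + 2 A^{2}\right)$)
$d{\left(29 \right)} + \frac{1}{-23638} = 29 \left(-23 - 1305 + 2 \cdot 29^{2}\right) + \frac{1}{-23638} = 29 \left(-23 - 1305 + 2 \cdot 841\right) - \frac{1}{23638} = 29 \left(-23 - 1305 + 1682\right) - \frac{1}{23638} = 29 \cdot 354 - \frac{1}{23638} = 10266 - \frac{1}{23638} = \frac{242667707}{23638}$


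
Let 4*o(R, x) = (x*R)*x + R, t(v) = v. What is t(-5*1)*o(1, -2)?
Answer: -25/4 ≈ -6.2500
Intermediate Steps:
o(R, x) = R/4 + R*x²/4 (o(R, x) = ((x*R)*x + R)/4 = ((R*x)*x + R)/4 = (R*x² + R)/4 = (R + R*x²)/4 = R/4 + R*x²/4)
t(-5*1)*o(1, -2) = (-5*1)*((¼)*1*(1 + (-2)²)) = -5*(1 + 4)/4 = -5*5/4 = -25/4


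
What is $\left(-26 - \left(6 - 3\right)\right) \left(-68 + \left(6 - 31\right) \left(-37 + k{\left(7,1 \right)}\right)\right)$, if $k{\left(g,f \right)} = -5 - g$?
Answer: $-33553$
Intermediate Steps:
$\left(-26 - \left(6 - 3\right)\right) \left(-68 + \left(6 - 31\right) \left(-37 + k{\left(7,1 \right)}\right)\right) = \left(-26 - \left(6 - 3\right)\right) \left(-68 + \left(6 - 31\right) \left(-37 - 12\right)\right) = \left(-26 - \left(6 - 3\right)\right) \left(-68 - 25 \left(-37 - 12\right)\right) = \left(-26 - 3\right) \left(-68 - 25 \left(-37 - 12\right)\right) = \left(-26 - 3\right) \left(-68 - -1225\right) = - 29 \left(-68 + 1225\right) = \left(-29\right) 1157 = -33553$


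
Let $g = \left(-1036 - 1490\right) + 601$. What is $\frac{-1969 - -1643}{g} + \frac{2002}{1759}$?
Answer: $\frac{4427284}{3386075} \approx 1.3075$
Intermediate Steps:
$g = -1925$ ($g = -2526 + 601 = -1925$)
$\frac{-1969 - -1643}{g} + \frac{2002}{1759} = \frac{-1969 - -1643}{-1925} + \frac{2002}{1759} = \left(-1969 + 1643\right) \left(- \frac{1}{1925}\right) + 2002 \cdot \frac{1}{1759} = \left(-326\right) \left(- \frac{1}{1925}\right) + \frac{2002}{1759} = \frac{326}{1925} + \frac{2002}{1759} = \frac{4427284}{3386075}$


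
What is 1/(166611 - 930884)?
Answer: -1/764273 ≈ -1.3084e-6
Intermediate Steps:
1/(166611 - 930884) = 1/(-764273) = -1/764273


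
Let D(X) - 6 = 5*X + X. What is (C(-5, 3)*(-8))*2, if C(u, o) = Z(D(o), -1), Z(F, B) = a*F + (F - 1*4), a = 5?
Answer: -2240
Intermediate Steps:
D(X) = 6 + 6*X (D(X) = 6 + (5*X + X) = 6 + 6*X)
Z(F, B) = -4 + 6*F (Z(F, B) = 5*F + (F - 1*4) = 5*F + (F - 4) = 5*F + (-4 + F) = -4 + 6*F)
C(u, o) = 32 + 36*o (C(u, o) = -4 + 6*(6 + 6*o) = -4 + (36 + 36*o) = 32 + 36*o)
(C(-5, 3)*(-8))*2 = ((32 + 36*3)*(-8))*2 = ((32 + 108)*(-8))*2 = (140*(-8))*2 = -1120*2 = -2240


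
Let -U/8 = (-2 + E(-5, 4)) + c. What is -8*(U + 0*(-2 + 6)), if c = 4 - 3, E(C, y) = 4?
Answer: 192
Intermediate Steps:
c = 1
U = -24 (U = -8*((-2 + 4) + 1) = -8*(2 + 1) = -8*3 = -24)
-8*(U + 0*(-2 + 6)) = -8*(-24 + 0*(-2 + 6)) = -8*(-24 + 0*4) = -8*(-24 + 0) = -8*(-24) = 192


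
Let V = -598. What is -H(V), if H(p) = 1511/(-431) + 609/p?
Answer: 1166057/257738 ≈ 4.5242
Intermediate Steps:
H(p) = -1511/431 + 609/p (H(p) = 1511*(-1/431) + 609/p = -1511/431 + 609/p)
-H(V) = -(-1511/431 + 609/(-598)) = -(-1511/431 + 609*(-1/598)) = -(-1511/431 - 609/598) = -1*(-1166057/257738) = 1166057/257738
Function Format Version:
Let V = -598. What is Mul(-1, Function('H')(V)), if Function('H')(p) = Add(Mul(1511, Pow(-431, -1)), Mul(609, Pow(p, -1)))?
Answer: Rational(1166057, 257738) ≈ 4.5242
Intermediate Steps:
Function('H')(p) = Add(Rational(-1511, 431), Mul(609, Pow(p, -1))) (Function('H')(p) = Add(Mul(1511, Rational(-1, 431)), Mul(609, Pow(p, -1))) = Add(Rational(-1511, 431), Mul(609, Pow(p, -1))))
Mul(-1, Function('H')(V)) = Mul(-1, Add(Rational(-1511, 431), Mul(609, Pow(-598, -1)))) = Mul(-1, Add(Rational(-1511, 431), Mul(609, Rational(-1, 598)))) = Mul(-1, Add(Rational(-1511, 431), Rational(-609, 598))) = Mul(-1, Rational(-1166057, 257738)) = Rational(1166057, 257738)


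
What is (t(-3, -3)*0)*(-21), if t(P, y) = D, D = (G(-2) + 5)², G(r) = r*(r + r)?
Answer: 0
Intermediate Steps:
G(r) = 2*r² (G(r) = r*(2*r) = 2*r²)
D = 169 (D = (2*(-2)² + 5)² = (2*4 + 5)² = (8 + 5)² = 13² = 169)
t(P, y) = 169
(t(-3, -3)*0)*(-21) = (169*0)*(-21) = 0*(-21) = 0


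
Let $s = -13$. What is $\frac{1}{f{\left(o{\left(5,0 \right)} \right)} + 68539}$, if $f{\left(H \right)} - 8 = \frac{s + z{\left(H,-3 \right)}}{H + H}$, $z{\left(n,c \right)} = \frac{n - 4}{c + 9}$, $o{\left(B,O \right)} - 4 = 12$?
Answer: $\frac{32}{2193493} \approx 1.4589 \cdot 10^{-5}$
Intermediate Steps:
$o{\left(B,O \right)} = 16$ ($o{\left(B,O \right)} = 4 + 12 = 16$)
$z{\left(n,c \right)} = \frac{-4 + n}{9 + c}$
$f{\left(H \right)} = 8 + \frac{- \frac{41}{3} + \frac{H}{6}}{2 H}$ ($f{\left(H \right)} = 8 + \frac{-13 + \frac{-4 + H}{9 - 3}}{H + H} = 8 + \frac{-13 + \frac{-4 + H}{6}}{2 H} = 8 + \left(-13 + \frac{-4 + H}{6}\right) \frac{1}{2 H} = 8 + \left(-13 + \left(- \frac{2}{3} + \frac{H}{6}\right)\right) \frac{1}{2 H} = 8 + \left(- \frac{41}{3} + \frac{H}{6}\right) \frac{1}{2 H} = 8 + \frac{- \frac{41}{3} + \frac{H}{6}}{2 H}$)
$\frac{1}{f{\left(o{\left(5,0 \right)} \right)} + 68539} = \frac{1}{\frac{-82 + 97 \cdot 16}{12 \cdot 16} + 68539} = \frac{1}{\frac{1}{12} \cdot \frac{1}{16} \left(-82 + 1552\right) + 68539} = \frac{1}{\frac{1}{12} \cdot \frac{1}{16} \cdot 1470 + 68539} = \frac{1}{\frac{245}{32} + 68539} = \frac{1}{\frac{2193493}{32}} = \frac{32}{2193493}$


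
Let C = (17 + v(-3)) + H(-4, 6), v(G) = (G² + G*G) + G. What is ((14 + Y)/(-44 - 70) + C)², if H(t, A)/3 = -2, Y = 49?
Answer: 935089/1444 ≈ 647.57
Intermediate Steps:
H(t, A) = -6 (H(t, A) = 3*(-2) = -6)
v(G) = G + 2*G² (v(G) = (G² + G²) + G = 2*G² + G = G + 2*G²)
C = 26 (C = (17 - 3*(1 + 2*(-3))) - 6 = (17 - 3*(1 - 6)) - 6 = (17 - 3*(-5)) - 6 = (17 + 15) - 6 = 32 - 6 = 26)
((14 + Y)/(-44 - 70) + C)² = ((14 + 49)/(-44 - 70) + 26)² = (63/(-114) + 26)² = (63*(-1/114) + 26)² = (-21/38 + 26)² = (967/38)² = 935089/1444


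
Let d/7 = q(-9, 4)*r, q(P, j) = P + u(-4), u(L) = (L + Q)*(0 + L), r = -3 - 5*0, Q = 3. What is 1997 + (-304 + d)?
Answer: 1798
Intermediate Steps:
r = -3 (r = -3 + 0 = -3)
u(L) = L*(3 + L) (u(L) = (L + 3)*(0 + L) = (3 + L)*L = L*(3 + L))
q(P, j) = 4 + P (q(P, j) = P - 4*(3 - 4) = P - 4*(-1) = P + 4 = 4 + P)
d = 105 (d = 7*((4 - 9)*(-3)) = 7*(-5*(-3)) = 7*15 = 105)
1997 + (-304 + d) = 1997 + (-304 + 105) = 1997 - 199 = 1798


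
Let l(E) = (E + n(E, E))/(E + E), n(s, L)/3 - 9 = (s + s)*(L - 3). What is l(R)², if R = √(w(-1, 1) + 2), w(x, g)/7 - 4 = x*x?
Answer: 36347/74 - 4233*√37/74 ≈ 143.23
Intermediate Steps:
w(x, g) = 28 + 7*x² (w(x, g) = 28 + 7*(x*x) = 28 + 7*x²)
n(s, L) = 27 + 6*s*(-3 + L) (n(s, L) = 27 + 3*((s + s)*(L - 3)) = 27 + 3*((2*s)*(-3 + L)) = 27 + 3*(2*s*(-3 + L)) = 27 + 6*s*(-3 + L))
R = √37 (R = √((28 + 7*(-1)²) + 2) = √((28 + 7*1) + 2) = √((28 + 7) + 2) = √(35 + 2) = √37 ≈ 6.0828)
l(E) = (27 - 17*E + 6*E²)/(2*E) (l(E) = (E + (27 - 18*E + 6*E*E))/(E + E) = (E + (27 - 18*E + 6*E²))/((2*E)) = (27 - 17*E + 6*E²)*(1/(2*E)) = (27 - 17*E + 6*E²)/(2*E))
l(R)² = (-17/2 + 3*√37 + 27/(2*(√37)))² = (-17/2 + 3*√37 + 27*(√37/37)/2)² = (-17/2 + 3*√37 + 27*√37/74)² = (-17/2 + 249*√37/74)²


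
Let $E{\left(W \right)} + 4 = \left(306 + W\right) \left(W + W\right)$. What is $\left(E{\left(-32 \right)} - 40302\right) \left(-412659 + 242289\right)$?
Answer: $9854541540$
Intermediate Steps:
$E{\left(W \right)} = -4 + 2 W \left(306 + W\right)$ ($E{\left(W \right)} = -4 + \left(306 + W\right) \left(W + W\right) = -4 + \left(306 + W\right) 2 W = -4 + 2 W \left(306 + W\right)$)
$\left(E{\left(-32 \right)} - 40302\right) \left(-412659 + 242289\right) = \left(\left(-4 + 2 \left(-32\right)^{2} + 612 \left(-32\right)\right) - 40302\right) \left(-412659 + 242289\right) = \left(\left(-4 + 2 \cdot 1024 - 19584\right) - 40302\right) \left(-170370\right) = \left(\left(-4 + 2048 - 19584\right) - 40302\right) \left(-170370\right) = \left(-17540 - 40302\right) \left(-170370\right) = \left(-57842\right) \left(-170370\right) = 9854541540$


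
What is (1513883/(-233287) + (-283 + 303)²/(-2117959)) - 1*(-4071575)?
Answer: 2011730654957312378/494092301233 ≈ 4.0716e+6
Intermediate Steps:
(1513883/(-233287) + (-283 + 303)²/(-2117959)) - 1*(-4071575) = (1513883*(-1/233287) + 20²*(-1/2117959)) + 4071575 = (-1513883/233287 + 400*(-1/2117959)) + 4071575 = (-1513883/233287 - 400/2117959) + 4071575 = -3206435439597/494092301233 + 4071575 = 2011730654957312378/494092301233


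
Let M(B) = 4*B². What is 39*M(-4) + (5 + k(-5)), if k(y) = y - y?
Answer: 2501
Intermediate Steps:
k(y) = 0
39*M(-4) + (5 + k(-5)) = 39*(4*(-4)²) + (5 + 0) = 39*(4*16) + 5 = 39*64 + 5 = 2496 + 5 = 2501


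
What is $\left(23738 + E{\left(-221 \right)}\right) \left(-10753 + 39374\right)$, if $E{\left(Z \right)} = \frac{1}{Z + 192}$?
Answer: $\frac{19702725021}{29} \approx 6.794 \cdot 10^{8}$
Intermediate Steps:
$E{\left(Z \right)} = \frac{1}{192 + Z}$
$\left(23738 + E{\left(-221 \right)}\right) \left(-10753 + 39374\right) = \left(23738 + \frac{1}{192 - 221}\right) \left(-10753 + 39374\right) = \left(23738 + \frac{1}{-29}\right) 28621 = \left(23738 - \frac{1}{29}\right) 28621 = \frac{688401}{29} \cdot 28621 = \frac{19702725021}{29}$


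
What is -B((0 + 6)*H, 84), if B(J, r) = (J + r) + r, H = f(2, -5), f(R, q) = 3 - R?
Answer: -174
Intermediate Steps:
H = 1 (H = 3 - 1*2 = 3 - 2 = 1)
B(J, r) = J + 2*r
-B((0 + 6)*H, 84) = -((0 + 6)*1 + 2*84) = -(6*1 + 168) = -(6 + 168) = -1*174 = -174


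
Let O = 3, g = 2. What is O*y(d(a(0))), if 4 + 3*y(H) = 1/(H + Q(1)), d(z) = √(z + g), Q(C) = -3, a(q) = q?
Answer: -31/7 - √2/7 ≈ -4.6306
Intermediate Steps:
d(z) = √(2 + z) (d(z) = √(z + 2) = √(2 + z))
y(H) = -4/3 + 1/(3*(-3 + H)) (y(H) = -4/3 + 1/(3*(H - 3)) = -4/3 + 1/(3*(-3 + H)))
O*y(d(a(0))) = 3*((13 - 4*√(2 + 0))/(3*(-3 + √(2 + 0)))) = 3*((13 - 4*√2)/(3*(-3 + √2))) = (13 - 4*√2)/(-3 + √2)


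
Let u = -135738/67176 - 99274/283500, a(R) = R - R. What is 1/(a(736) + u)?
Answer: -12595500/29861477 ≈ -0.42180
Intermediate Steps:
a(R) = 0
u = -29861477/12595500 (u = -135738*1/67176 - 99274*1/283500 = -7541/3732 - 7091/20250 = -29861477/12595500 ≈ -2.3708)
1/(a(736) + u) = 1/(0 - 29861477/12595500) = 1/(-29861477/12595500) = -12595500/29861477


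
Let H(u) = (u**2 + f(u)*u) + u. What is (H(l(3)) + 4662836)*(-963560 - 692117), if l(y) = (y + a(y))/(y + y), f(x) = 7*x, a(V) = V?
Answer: -7720165221065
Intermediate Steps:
l(y) = 1 (l(y) = (y + y)/(y + y) = (2*y)/((2*y)) = (2*y)*(1/(2*y)) = 1)
H(u) = u + 8*u**2 (H(u) = (u**2 + (7*u)*u) + u = (u**2 + 7*u**2) + u = 8*u**2 + u = u + 8*u**2)
(H(l(3)) + 4662836)*(-963560 - 692117) = (1*(1 + 8*1) + 4662836)*(-963560 - 692117) = (1*(1 + 8) + 4662836)*(-1655677) = (1*9 + 4662836)*(-1655677) = (9 + 4662836)*(-1655677) = 4662845*(-1655677) = -7720165221065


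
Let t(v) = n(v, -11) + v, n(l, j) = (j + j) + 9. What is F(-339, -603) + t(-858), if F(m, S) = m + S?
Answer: -1813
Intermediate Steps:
F(m, S) = S + m
n(l, j) = 9 + 2*j (n(l, j) = 2*j + 9 = 9 + 2*j)
t(v) = -13 + v (t(v) = (9 + 2*(-11)) + v = (9 - 22) + v = -13 + v)
F(-339, -603) + t(-858) = (-603 - 339) + (-13 - 858) = -942 - 871 = -1813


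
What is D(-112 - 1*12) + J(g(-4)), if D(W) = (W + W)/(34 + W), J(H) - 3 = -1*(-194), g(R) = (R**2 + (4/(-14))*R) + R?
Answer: 8989/45 ≈ 199.76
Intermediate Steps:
g(R) = R**2 + 5*R/7 (g(R) = (R**2 + (4*(-1/14))*R) + R = (R**2 - 2*R/7) + R = R**2 + 5*R/7)
J(H) = 197 (J(H) = 3 - 1*(-194) = 3 + 194 = 197)
D(W) = 2*W/(34 + W) (D(W) = (2*W)/(34 + W) = 2*W/(34 + W))
D(-112 - 1*12) + J(g(-4)) = 2*(-112 - 1*12)/(34 + (-112 - 1*12)) + 197 = 2*(-112 - 12)/(34 + (-112 - 12)) + 197 = 2*(-124)/(34 - 124) + 197 = 2*(-124)/(-90) + 197 = 2*(-124)*(-1/90) + 197 = 124/45 + 197 = 8989/45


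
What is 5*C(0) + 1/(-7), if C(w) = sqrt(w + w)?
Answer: -1/7 ≈ -0.14286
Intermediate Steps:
C(w) = sqrt(2)*sqrt(w) (C(w) = sqrt(2*w) = sqrt(2)*sqrt(w))
5*C(0) + 1/(-7) = 5*(sqrt(2)*sqrt(0)) + 1/(-7) = 5*(sqrt(2)*0) - 1/7 = 5*0 - 1/7 = 0 - 1/7 = -1/7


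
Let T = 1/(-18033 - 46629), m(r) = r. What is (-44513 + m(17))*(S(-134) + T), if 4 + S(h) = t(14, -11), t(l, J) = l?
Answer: -4795326504/10777 ≈ -4.4496e+5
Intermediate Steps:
S(h) = 10 (S(h) = -4 + 14 = 10)
T = -1/64662 (T = 1/(-64662) = -1/64662 ≈ -1.5465e-5)
(-44513 + m(17))*(S(-134) + T) = (-44513 + 17)*(10 - 1/64662) = -44496*646619/64662 = -4795326504/10777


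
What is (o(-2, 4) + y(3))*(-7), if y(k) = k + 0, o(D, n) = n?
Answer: -49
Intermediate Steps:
y(k) = k
(o(-2, 4) + y(3))*(-7) = (4 + 3)*(-7) = 7*(-7) = -49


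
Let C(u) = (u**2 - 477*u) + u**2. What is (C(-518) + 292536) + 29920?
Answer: 1106190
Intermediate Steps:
C(u) = -477*u + 2*u**2
(C(-518) + 292536) + 29920 = (-518*(-477 + 2*(-518)) + 292536) + 29920 = (-518*(-477 - 1036) + 292536) + 29920 = (-518*(-1513) + 292536) + 29920 = (783734 + 292536) + 29920 = 1076270 + 29920 = 1106190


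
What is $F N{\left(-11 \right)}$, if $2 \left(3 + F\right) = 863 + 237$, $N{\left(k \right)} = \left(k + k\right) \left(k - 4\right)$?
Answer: $180510$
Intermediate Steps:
$N{\left(k \right)} = 2 k \left(-4 + k\right)$
$F = 547$ ($F = -3 + \frac{863 + 237}{2} = -3 + \frac{1}{2} \cdot 1100 = -3 + 550 = 547$)
$F N{\left(-11 \right)} = 547 \cdot 2 \left(-11\right) \left(-4 - 11\right) = 547 \cdot 2 \left(-11\right) \left(-15\right) = 547 \cdot 330 = 180510$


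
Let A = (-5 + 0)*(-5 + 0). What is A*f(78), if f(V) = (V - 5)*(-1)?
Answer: -1825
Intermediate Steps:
A = 25 (A = -5*(-5) = 25)
f(V) = 5 - V (f(V) = (-5 + V)*(-1) = 5 - V)
A*f(78) = 25*(5 - 1*78) = 25*(5 - 78) = 25*(-73) = -1825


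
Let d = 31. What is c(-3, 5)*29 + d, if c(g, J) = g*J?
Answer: -404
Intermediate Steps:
c(g, J) = J*g
c(-3, 5)*29 + d = (5*(-3))*29 + 31 = -15*29 + 31 = -435 + 31 = -404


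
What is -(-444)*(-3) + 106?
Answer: -1226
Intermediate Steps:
-(-444)*(-3) + 106 = -111*12 + 106 = -1332 + 106 = -1226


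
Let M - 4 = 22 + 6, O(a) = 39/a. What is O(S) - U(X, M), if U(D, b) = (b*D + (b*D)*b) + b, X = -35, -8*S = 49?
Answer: 1809160/49 ≈ 36922.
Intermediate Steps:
S = -49/8 (S = -⅛*49 = -49/8 ≈ -6.1250)
M = 32 (M = 4 + (22 + 6) = 4 + 28 = 32)
U(D, b) = b + D*b + D*b² (U(D, b) = (D*b + (D*b)*b) + b = (D*b + D*b²) + b = b + D*b + D*b²)
O(S) - U(X, M) = 39/(-49/8) - 32*(1 - 35 - 35*32) = 39*(-8/49) - 32*(1 - 35 - 1120) = -312/49 - 32*(-1154) = -312/49 - 1*(-36928) = -312/49 + 36928 = 1809160/49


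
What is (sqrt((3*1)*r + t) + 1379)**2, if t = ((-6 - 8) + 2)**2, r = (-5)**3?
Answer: (1379 + I*sqrt(231))**2 ≈ 1.9014e+6 + 41918.0*I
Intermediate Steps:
r = -125
t = 144 (t = (-14 + 2)**2 = (-12)**2 = 144)
(sqrt((3*1)*r + t) + 1379)**2 = (sqrt((3*1)*(-125) + 144) + 1379)**2 = (sqrt(3*(-125) + 144) + 1379)**2 = (sqrt(-375 + 144) + 1379)**2 = (sqrt(-231) + 1379)**2 = (I*sqrt(231) + 1379)**2 = (1379 + I*sqrt(231))**2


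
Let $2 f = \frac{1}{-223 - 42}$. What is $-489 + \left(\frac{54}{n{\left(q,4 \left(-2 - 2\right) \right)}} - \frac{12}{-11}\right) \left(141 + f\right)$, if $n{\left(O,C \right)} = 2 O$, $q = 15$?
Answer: $- \frac{44763}{550} \approx -81.387$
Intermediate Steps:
$f = - \frac{1}{530}$ ($f = \frac{1}{2 \left(-223 - 42\right)} = \frac{1}{2 \left(-265\right)} = \frac{1}{2} \left(- \frac{1}{265}\right) = - \frac{1}{530} \approx -0.0018868$)
$-489 + \left(\frac{54}{n{\left(q,4 \left(-2 - 2\right) \right)}} - \frac{12}{-11}\right) \left(141 + f\right) = -489 + \left(\frac{54}{2 \cdot 15} - \frac{12}{-11}\right) \left(141 - \frac{1}{530}\right) = -489 + \left(\frac{54}{30} - - \frac{12}{11}\right) \frac{74729}{530} = -489 + \left(54 \cdot \frac{1}{30} + \frac{12}{11}\right) \frac{74729}{530} = -489 + \left(\frac{9}{5} + \frac{12}{11}\right) \frac{74729}{530} = -489 + \frac{159}{55} \cdot \frac{74729}{530} = -489 + \frac{224187}{550} = - \frac{44763}{550}$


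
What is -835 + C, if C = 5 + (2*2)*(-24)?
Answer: -926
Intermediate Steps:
C = -91 (C = 5 + 4*(-24) = 5 - 96 = -91)
-835 + C = -835 - 91 = -926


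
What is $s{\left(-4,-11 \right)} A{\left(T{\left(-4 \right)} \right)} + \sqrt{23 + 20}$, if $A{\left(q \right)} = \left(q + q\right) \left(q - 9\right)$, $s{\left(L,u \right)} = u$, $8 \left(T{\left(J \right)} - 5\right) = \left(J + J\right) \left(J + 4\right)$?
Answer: $440 + \sqrt{43} \approx 446.56$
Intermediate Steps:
$T{\left(J \right)} = 5 + \frac{J \left(4 + J\right)}{4}$ ($T{\left(J \right)} = 5 + \frac{\left(J + J\right) \left(J + 4\right)}{8} = 5 + \frac{2 J \left(4 + J\right)}{8} = 5 + \frac{J \left(4 + J\right)}{4}$)
$A{\left(q \right)} = 2 q \left(-9 + q\right)$
$s{\left(-4,-11 \right)} A{\left(T{\left(-4 \right)} \right)} + \sqrt{23 + 20} = - 11 \cdot 2 \left(5 - 4 + \frac{\left(-4\right)^{2}}{4}\right) \left(-9 + \left(5 - 4 + \frac{\left(-4\right)^{2}}{4}\right)\right) + \sqrt{23 + 20} = - 11 \cdot 2 \left(5 - 4 + \frac{1}{4} \cdot 16\right) \left(-9 + \left(5 - 4 + \frac{1}{4} \cdot 16\right)\right) + \sqrt{43} = - 11 \cdot 2 \left(5 - 4 + 4\right) \left(-9 + \left(5 - 4 + 4\right)\right) + \sqrt{43} = - 11 \cdot 2 \cdot 5 \left(-9 + 5\right) + \sqrt{43} = - 11 \cdot 2 \cdot 5 \left(-4\right) + \sqrt{43} = \left(-11\right) \left(-40\right) + \sqrt{43} = 440 + \sqrt{43}$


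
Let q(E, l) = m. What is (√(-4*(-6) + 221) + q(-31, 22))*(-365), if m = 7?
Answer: -2555 - 2555*√5 ≈ -8268.2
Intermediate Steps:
q(E, l) = 7
(√(-4*(-6) + 221) + q(-31, 22))*(-365) = (√(-4*(-6) + 221) + 7)*(-365) = (√(24 + 221) + 7)*(-365) = (√245 + 7)*(-365) = (7*√5 + 7)*(-365) = (7 + 7*√5)*(-365) = -2555 - 2555*√5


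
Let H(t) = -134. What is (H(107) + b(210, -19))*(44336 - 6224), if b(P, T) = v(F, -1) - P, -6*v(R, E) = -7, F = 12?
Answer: -13066064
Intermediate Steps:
v(R, E) = 7/6 (v(R, E) = -⅙*(-7) = 7/6)
b(P, T) = 7/6 - P
(H(107) + b(210, -19))*(44336 - 6224) = (-134 + (7/6 - 1*210))*(44336 - 6224) = (-134 + (7/6 - 210))*38112 = (-134 - 1253/6)*38112 = -2057/6*38112 = -13066064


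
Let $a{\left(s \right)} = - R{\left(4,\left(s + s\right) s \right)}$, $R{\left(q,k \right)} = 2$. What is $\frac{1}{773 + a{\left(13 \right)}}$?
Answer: $\frac{1}{771} \approx 0.001297$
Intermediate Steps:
$a{\left(s \right)} = -2$ ($a{\left(s \right)} = \left(-1\right) 2 = -2$)
$\frac{1}{773 + a{\left(13 \right)}} = \frac{1}{773 - 2} = \frac{1}{771}$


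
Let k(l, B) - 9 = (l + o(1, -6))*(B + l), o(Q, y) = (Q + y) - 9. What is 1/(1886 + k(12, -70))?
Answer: 1/2011 ≈ 0.00049726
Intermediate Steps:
o(Q, y) = -9 + Q + y
k(l, B) = 9 + (-14 + l)*(B + l) (k(l, B) = 9 + (l + (-9 + 1 - 6))*(B + l) = 9 + (l - 14)*(B + l) = 9 + (-14 + l)*(B + l))
1/(1886 + k(12, -70)) = 1/(1886 + (9 + 12² - 14*(-70) - 14*12 - 70*12)) = 1/(1886 + (9 + 144 + 980 - 168 - 840)) = 1/(1886 + 125) = 1/2011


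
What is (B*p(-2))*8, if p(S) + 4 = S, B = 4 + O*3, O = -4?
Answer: 384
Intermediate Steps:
B = -8 (B = 4 - 4*3 = 4 - 12 = -8)
p(S) = -4 + S
(B*p(-2))*8 = -8*(-4 - 2)*8 = -8*(-6)*8 = 48*8 = 384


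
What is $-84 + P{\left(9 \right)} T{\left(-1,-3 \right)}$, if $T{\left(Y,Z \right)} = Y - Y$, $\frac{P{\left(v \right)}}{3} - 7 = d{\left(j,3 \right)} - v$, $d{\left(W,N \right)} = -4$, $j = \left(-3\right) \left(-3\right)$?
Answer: $-84$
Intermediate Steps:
$j = 9$
$P{\left(v \right)} = 9 - 3 v$ ($P{\left(v \right)} = 21 + 3 \left(-4 - v\right) = 21 - \left(12 + 3 v\right) = 9 - 3 v$)
$T{\left(Y,Z \right)} = 0$
$-84 + P{\left(9 \right)} T{\left(-1,-3 \right)} = -84 + \left(9 - 27\right) 0 = -84 - 0 = -84 + 0 = -84$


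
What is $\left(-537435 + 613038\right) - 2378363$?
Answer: $-2302760$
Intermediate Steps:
$\left(-537435 + 613038\right) - 2378363 = 75603 - 2378363 = -2302760$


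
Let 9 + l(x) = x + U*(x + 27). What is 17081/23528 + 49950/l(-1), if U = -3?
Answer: -146715059/258808 ≈ -566.89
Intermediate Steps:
l(x) = -90 - 2*x (l(x) = -9 + (x - 3*(x + 27)) = -9 + (x - 3*(27 + x)) = -9 + (x + (-81 - 3*x)) = -9 + (-81 - 2*x) = -90 - 2*x)
17081/23528 + 49950/l(-1) = 17081/23528 + 49950/(-90 - 2*(-1)) = 17081*(1/23528) + 49950/(-90 + 2) = 17081/23528 + 49950/(-88) = 17081/23528 + 49950*(-1/88) = 17081/23528 - 24975/44 = -146715059/258808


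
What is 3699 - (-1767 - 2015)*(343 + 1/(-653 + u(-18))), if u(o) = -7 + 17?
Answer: 836490993/643 ≈ 1.3009e+6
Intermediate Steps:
u(o) = 10
3699 - (-1767 - 2015)*(343 + 1/(-653 + u(-18))) = 3699 - (-1767 - 2015)*(343 + 1/(-653 + 10)) = 3699 - (-3782)*(343 + 1/(-643)) = 3699 - (-3782)*(343 - 1/643) = 3699 - (-3782)*220548/643 = 3699 - 1*(-834112536/643) = 3699 + 834112536/643 = 836490993/643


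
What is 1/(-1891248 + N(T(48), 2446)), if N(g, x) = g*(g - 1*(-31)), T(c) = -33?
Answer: -1/1891182 ≈ -5.2877e-7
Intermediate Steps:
N(g, x) = g*(31 + g) (N(g, x) = g*(g + 31) = g*(31 + g))
1/(-1891248 + N(T(48), 2446)) = 1/(-1891248 - 33*(31 - 33)) = 1/(-1891248 - 33*(-2)) = 1/(-1891248 + 66) = 1/(-1891182) = -1/1891182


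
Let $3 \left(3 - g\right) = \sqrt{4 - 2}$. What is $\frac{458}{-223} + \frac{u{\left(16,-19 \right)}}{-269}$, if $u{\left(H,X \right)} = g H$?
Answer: $- \frac{133906}{59987} + \frac{16 \sqrt{2}}{807} \approx -2.2042$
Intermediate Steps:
$g = 3 - \frac{\sqrt{2}}{3}$ ($g = 3 - \frac{\sqrt{4 - 2}}{3} = 3 - \frac{\sqrt{2}}{3} \approx 2.5286$)
$u{\left(H,X \right)} = H \left(3 - \frac{\sqrt{2}}{3}\right)$ ($u{\left(H,X \right)} = \left(3 - \frac{\sqrt{2}}{3}\right) H = H \left(3 - \frac{\sqrt{2}}{3}\right)$)
$\frac{458}{-223} + \frac{u{\left(16,-19 \right)}}{-269} = \frac{458}{-223} + \frac{\frac{1}{3} \cdot 16 \left(9 - \sqrt{2}\right)}{-269} = 458 \left(- \frac{1}{223}\right) + \left(48 - \frac{16 \sqrt{2}}{3}\right) \left(- \frac{1}{269}\right) = - \frac{458}{223} - \left(\frac{48}{269} - \frac{16 \sqrt{2}}{807}\right) = - \frac{133906}{59987} + \frac{16 \sqrt{2}}{807}$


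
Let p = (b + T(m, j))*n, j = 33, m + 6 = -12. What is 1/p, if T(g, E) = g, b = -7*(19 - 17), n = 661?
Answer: -1/21152 ≈ -4.7277e-5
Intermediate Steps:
m = -18 (m = -6 - 12 = -18)
b = -14 (b = -7*2 = -14)
p = -21152 (p = (-14 - 18)*661 = -32*661 = -21152)
1/p = 1/(-21152) = -1/21152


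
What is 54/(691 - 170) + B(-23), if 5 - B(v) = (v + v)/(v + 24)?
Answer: 26625/521 ≈ 51.104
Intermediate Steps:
B(v) = 5 - 2*v/(24 + v) (B(v) = 5 - (v + v)/(v + 24) = 5 - 2*v/(24 + v))
54/(691 - 170) + B(-23) = 54/(691 - 170) + 3*(40 - 23)/(24 - 23) = 54/521 + 3*17/1 = (1/521)*54 + 3*1*17 = 54/521 + 51 = 26625/521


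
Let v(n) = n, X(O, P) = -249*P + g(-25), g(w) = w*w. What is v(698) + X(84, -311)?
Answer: 78762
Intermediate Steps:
g(w) = w²
X(O, P) = 625 - 249*P (X(O, P) = -249*P + (-25)² = -249*P + 625 = 625 - 249*P)
v(698) + X(84, -311) = 698 + (625 - 249*(-311)) = 698 + (625 + 77439) = 698 + 78064 = 78762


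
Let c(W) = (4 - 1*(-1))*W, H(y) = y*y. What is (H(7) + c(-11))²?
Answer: 36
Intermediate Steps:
H(y) = y²
c(W) = 5*W (c(W) = (4 + 1)*W = 5*W)
(H(7) + c(-11))² = (7² + 5*(-11))² = (49 - 55)² = (-6)² = 36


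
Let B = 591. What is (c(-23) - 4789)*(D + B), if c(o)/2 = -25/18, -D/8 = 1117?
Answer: 359886470/9 ≈ 3.9987e+7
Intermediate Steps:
D = -8936 (D = -8*1117 = -8936)
c(o) = -25/9 (c(o) = 2*(-25/18) = -25/9)
(c(-23) - 4789)*(D + B) = (-25/9 - 4789)*(-8936 + 591) = -43126/9*(-8345) = 359886470/9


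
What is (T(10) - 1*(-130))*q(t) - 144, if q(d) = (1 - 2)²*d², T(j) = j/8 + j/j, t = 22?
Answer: 63865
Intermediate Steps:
T(j) = 1 + j/8 (T(j) = j*(⅛) + 1 = j/8 + 1 = 1 + j/8)
q(d) = d² (q(d) = (-1)²*d² = 1*d² = d²)
(T(10) - 1*(-130))*q(t) - 144 = ((1 + (⅛)*10) - 1*(-130))*22² - 144 = ((1 + 5/4) + 130)*484 - 144 = (9/4 + 130)*484 - 144 = (529/4)*484 - 144 = 64009 - 144 = 63865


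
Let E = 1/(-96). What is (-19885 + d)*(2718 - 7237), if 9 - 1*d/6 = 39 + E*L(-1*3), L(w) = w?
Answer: 1450793317/16 ≈ 9.0675e+7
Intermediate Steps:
E = -1/96 ≈ -0.010417
d = -2883/16 (d = 54 - 6*(39 - (-1)*3/96) = 54 - 6*(39 - 1/96*(-3)) = 54 - 6*(39 + 1/32) = 54 - 6*1249/32 = 54 - 3747/16 = -2883/16 ≈ -180.19)
(-19885 + d)*(2718 - 7237) = (-19885 - 2883/16)*(2718 - 7237) = -321043/16*(-4519) = 1450793317/16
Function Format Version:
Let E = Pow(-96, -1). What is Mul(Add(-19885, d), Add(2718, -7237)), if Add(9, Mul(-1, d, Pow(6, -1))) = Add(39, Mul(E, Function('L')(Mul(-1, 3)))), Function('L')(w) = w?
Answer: Rational(1450793317, 16) ≈ 9.0675e+7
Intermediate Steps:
E = Rational(-1, 96) ≈ -0.010417
d = Rational(-2883, 16) (d = Add(54, Mul(-6, Add(39, Mul(Rational(-1, 96), Mul(-1, 3))))) = Add(54, Mul(-6, Add(39, Mul(Rational(-1, 96), -3)))) = Add(54, Mul(-6, Add(39, Rational(1, 32)))) = Add(54, Mul(-6, Rational(1249, 32))) = Add(54, Rational(-3747, 16)) = Rational(-2883, 16) ≈ -180.19)
Mul(Add(-19885, d), Add(2718, -7237)) = Mul(Add(-19885, Rational(-2883, 16)), Add(2718, -7237)) = Mul(Rational(-321043, 16), -4519) = Rational(1450793317, 16)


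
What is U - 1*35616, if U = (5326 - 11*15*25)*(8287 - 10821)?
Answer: -3078950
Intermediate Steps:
U = -3043334 (U = (5326 - 165*25)*(-2534) = (5326 - 4125)*(-2534) = 1201*(-2534) = -3043334)
U - 1*35616 = -3043334 - 1*35616 = -3043334 - 35616 = -3078950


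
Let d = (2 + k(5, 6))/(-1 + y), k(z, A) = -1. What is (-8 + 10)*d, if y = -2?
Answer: -⅔ ≈ -0.66667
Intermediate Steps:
d = -⅓ (d = (2 - 1)/(-1 - 2) = 1/(-3) = 1*(-⅓) = -⅓ ≈ -0.33333)
(-8 + 10)*d = (-8 + 10)*(-⅓) = 2*(-⅓) = -⅔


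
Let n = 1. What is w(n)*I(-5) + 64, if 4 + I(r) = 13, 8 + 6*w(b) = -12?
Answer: 34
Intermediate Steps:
w(b) = -10/3 (w(b) = -4/3 + (1/6)*(-12) = -4/3 - 2 = -10/3)
I(r) = 9 (I(r) = -4 + 13 = 9)
w(n)*I(-5) + 64 = -10/3*9 + 64 = -30 + 64 = 34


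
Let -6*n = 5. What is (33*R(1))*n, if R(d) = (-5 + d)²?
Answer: -440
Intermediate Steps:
n = -⅚ (n = -⅙*5 = -⅚ ≈ -0.83333)
(33*R(1))*n = (33*(-5 + 1)²)*(-⅚) = (33*(-4)²)*(-⅚) = (33*16)*(-⅚) = 528*(-⅚) = -440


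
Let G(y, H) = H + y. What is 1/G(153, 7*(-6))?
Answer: 1/111 ≈ 0.0090090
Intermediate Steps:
1/G(153, 7*(-6)) = 1/(7*(-6) + 153) = 1/(-42 + 153) = 1/111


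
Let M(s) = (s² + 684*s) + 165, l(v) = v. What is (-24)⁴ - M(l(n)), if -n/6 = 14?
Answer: 382011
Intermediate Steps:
n = -84 (n = -6*14 = -84)
M(s) = 165 + s² + 684*s
(-24)⁴ - M(l(n)) = (-24)⁴ - (165 + (-84)² + 684*(-84)) = 331776 - (165 + 7056 - 57456) = 331776 - 1*(-50235) = 331776 + 50235 = 382011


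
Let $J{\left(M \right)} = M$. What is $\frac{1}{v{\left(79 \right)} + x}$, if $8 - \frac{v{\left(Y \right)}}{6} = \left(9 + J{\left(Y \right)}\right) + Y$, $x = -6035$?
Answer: $- \frac{1}{6989} \approx -0.00014308$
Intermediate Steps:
$v{\left(Y \right)} = -6 - 12 Y$ ($v{\left(Y \right)} = 48 - 6 \left(\left(9 + Y\right) + Y\right) = 48 - 6 \left(9 + 2 Y\right) = 48 - \left(54 + 12 Y\right) = -6 - 12 Y$)
$\frac{1}{v{\left(79 \right)} + x} = \frac{1}{\left(-6 - 948\right) - 6035} = \frac{1}{-954 - 6035} = \frac{1}{-6989} = - \frac{1}{6989}$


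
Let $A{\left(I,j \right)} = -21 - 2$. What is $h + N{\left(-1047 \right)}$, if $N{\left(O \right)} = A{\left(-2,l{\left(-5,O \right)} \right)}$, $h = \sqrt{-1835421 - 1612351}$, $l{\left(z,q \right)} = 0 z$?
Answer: $-23 + 2 i \sqrt{861943} \approx -23.0 + 1856.8 i$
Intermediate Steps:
$l{\left(z,q \right)} = 0$
$h = 2 i \sqrt{861943}$ ($h = \sqrt{-3447772} = 2 i \sqrt{861943} \approx 1856.8 i$)
$A{\left(I,j \right)} = -23$
$N{\left(O \right)} = -23$
$h + N{\left(-1047 \right)} = 2 i \sqrt{861943} - 23 = -23 + 2 i \sqrt{861943}$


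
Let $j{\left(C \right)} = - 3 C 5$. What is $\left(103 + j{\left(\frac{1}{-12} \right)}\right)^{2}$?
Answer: $\frac{173889}{16} \approx 10868.0$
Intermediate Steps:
$j{\left(C \right)} = - 15 C$
$\left(103 + j{\left(\frac{1}{-12} \right)}\right)^{2} = \left(103 - \frac{15}{-12}\right)^{2} = \left(103 - - \frac{5}{4}\right)^{2} = \left(103 + \frac{5}{4}\right)^{2} = \left(\frac{417}{4}\right)^{2} = \frac{173889}{16}$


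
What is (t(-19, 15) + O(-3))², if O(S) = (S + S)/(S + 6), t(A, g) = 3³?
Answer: 625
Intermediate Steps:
t(A, g) = 27
O(S) = 2*S/(6 + S) (O(S) = (2*S)/(6 + S) = 2*S/(6 + S))
(t(-19, 15) + O(-3))² = (27 + 2*(-3)/(6 - 3))² = (27 + 2*(-3)/3)² = (27 + 2*(-3)*(⅓))² = (27 - 2)² = 25² = 625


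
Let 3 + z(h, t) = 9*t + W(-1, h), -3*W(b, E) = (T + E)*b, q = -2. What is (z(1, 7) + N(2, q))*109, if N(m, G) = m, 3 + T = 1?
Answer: 20165/3 ≈ 6721.7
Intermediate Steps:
T = -2 (T = -3 + 1 = -2)
W(b, E) = -b*(-2 + E)/3 (W(b, E) = -(-2 + E)*b/3 = -b*(-2 + E)/3)
z(h, t) = -11/3 + 9*t + h/3 (z(h, t) = -3 + (9*t + (⅓)*(-1)*(2 - h)) = -3 + (9*t + (-⅔ + h/3)) = -3 + (-⅔ + 9*t + h/3) = -11/3 + 9*t + h/3)
(z(1, 7) + N(2, q))*109 = ((-11/3 + 9*7 + (⅓)*1) + 2)*109 = ((-11/3 + 63 + ⅓) + 2)*109 = (179/3 + 2)*109 = (185/3)*109 = 20165/3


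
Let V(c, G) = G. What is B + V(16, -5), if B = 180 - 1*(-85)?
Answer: 260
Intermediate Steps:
B = 265 (B = 180 + 85 = 265)
B + V(16, -5) = 265 - 5 = 260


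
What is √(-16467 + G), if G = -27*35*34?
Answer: I*√48597 ≈ 220.45*I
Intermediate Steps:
G = -32130 (G = -945*34 = -32130)
√(-16467 + G) = √(-16467 - 32130) = √(-48597) = I*√48597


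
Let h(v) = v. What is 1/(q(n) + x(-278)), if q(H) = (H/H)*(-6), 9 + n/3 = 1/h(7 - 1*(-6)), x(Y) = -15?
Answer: -1/21 ≈ -0.047619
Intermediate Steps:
n = -348/13 (n = -27 + 3/(7 - 1*(-6)) = -27 + 3/(7 + 6) = -27 + 3/13 = -348/13 ≈ -26.769)
q(H) = -6 (q(H) = 1*(-6) = -6)
1/(q(n) + x(-278)) = 1/(-6 - 15) = 1/(-21) = -1/21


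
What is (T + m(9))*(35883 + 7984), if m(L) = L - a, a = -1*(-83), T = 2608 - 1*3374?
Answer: -36848280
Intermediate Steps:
T = -766 (T = 2608 - 3374 = -766)
a = 83
m(L) = -83 + L (m(L) = L - 1*83 = L - 83 = -83 + L)
(T + m(9))*(35883 + 7984) = (-766 + (-83 + 9))*(35883 + 7984) = (-766 - 74)*43867 = -840*43867 = -36848280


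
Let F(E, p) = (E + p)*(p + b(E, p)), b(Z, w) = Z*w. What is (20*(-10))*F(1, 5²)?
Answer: -260000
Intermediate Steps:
F(E, p) = (E + p)*(p + E*p)
(20*(-10))*F(1, 5²) = (20*(-10))*(5²*(1 + 5² + 1² + 1*5²)) = -5000*(1 + 25 + 1 + 1*25) = -5000*(1 + 25 + 1 + 25) = -5000*52 = -200*1300 = -260000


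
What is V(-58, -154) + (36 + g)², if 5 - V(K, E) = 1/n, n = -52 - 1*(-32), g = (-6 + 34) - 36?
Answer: 15781/20 ≈ 789.05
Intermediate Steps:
g = -8 (g = 28 - 36 = -8)
n = -20 (n = -52 + 32 = -20)
V(K, E) = 101/20 (V(K, E) = 5 - 1/(-20) = 5 - 1*(-1/20) = 5 + 1/20 = 101/20)
V(-58, -154) + (36 + g)² = 101/20 + (36 - 8)² = 101/20 + 28² = 101/20 + 784 = 15781/20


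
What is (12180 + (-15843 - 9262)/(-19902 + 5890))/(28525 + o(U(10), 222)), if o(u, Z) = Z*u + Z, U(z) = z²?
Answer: 170691265/713869364 ≈ 0.23911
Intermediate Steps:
o(u, Z) = Z + Z*u
(12180 + (-15843 - 9262)/(-19902 + 5890))/(28525 + o(U(10), 222)) = (12180 + (-15843 - 9262)/(-19902 + 5890))/(28525 + 222*(1 + 10²)) = (12180 - 25105/(-14012))/(28525 + 222*(1 + 100)) = (12180 - 25105*(-1/14012))/(28525 + 222*101) = (12180 + 25105/14012)/(28525 + 22422) = (170691265/14012)/50947 = (170691265/14012)*(1/50947) = 170691265/713869364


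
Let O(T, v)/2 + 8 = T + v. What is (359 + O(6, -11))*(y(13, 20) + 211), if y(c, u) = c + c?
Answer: 78921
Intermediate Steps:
O(T, v) = -16 + 2*T + 2*v (O(T, v) = -16 + 2*(T + v) = -16 + (2*T + 2*v) = -16 + 2*T + 2*v)
y(c, u) = 2*c
(359 + O(6, -11))*(y(13, 20) + 211) = (359 + (-16 + 2*6 + 2*(-11)))*(2*13 + 211) = (359 + (-16 + 12 - 22))*(26 + 211) = (359 - 26)*237 = 333*237 = 78921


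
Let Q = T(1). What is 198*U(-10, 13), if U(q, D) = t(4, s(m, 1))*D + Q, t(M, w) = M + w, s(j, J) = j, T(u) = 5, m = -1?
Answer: 8712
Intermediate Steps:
Q = 5
U(q, D) = 5 + 3*D (U(q, D) = (4 - 1)*D + 5 = 3*D + 5 = 5 + 3*D)
198*U(-10, 13) = 198*(5 + 3*13) = 198*(5 + 39) = 198*44 = 8712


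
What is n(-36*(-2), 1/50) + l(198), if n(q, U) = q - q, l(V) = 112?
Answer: 112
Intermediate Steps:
n(q, U) = 0
n(-36*(-2), 1/50) + l(198) = 0 + 112 = 112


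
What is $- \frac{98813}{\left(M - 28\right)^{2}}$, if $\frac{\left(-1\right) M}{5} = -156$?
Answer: $- \frac{98813}{565504} \approx -0.17473$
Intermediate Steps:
$M = 780$ ($M = \left(-5\right) \left(-156\right) = 780$)
$- \frac{98813}{\left(M - 28\right)^{2}} = - \frac{98813}{\left(780 - 28\right)^{2}} = - \frac{98813}{752^{2}} = - \frac{98813}{565504}$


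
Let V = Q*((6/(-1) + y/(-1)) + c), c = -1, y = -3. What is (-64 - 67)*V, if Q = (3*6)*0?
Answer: 0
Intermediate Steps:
Q = 0 (Q = 18*0 = 0)
V = 0 (V = 0*((6/(-1) - 3/(-1)) - 1) = 0*((6*(-1) - 3*(-1)) - 1) = 0*((-6 + 3) - 1) = 0*(-3 - 1) = 0*(-4) = 0)
(-64 - 67)*V = (-64 - 67)*0 = -131*0 = 0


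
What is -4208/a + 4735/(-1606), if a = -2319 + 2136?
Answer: 5891543/293898 ≈ 20.046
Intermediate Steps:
a = -183
-4208/a + 4735/(-1606) = -4208/(-183) + 4735/(-1606) = -4208*(-1/183) + 4735*(-1/1606) = 4208/183 - 4735/1606 = 5891543/293898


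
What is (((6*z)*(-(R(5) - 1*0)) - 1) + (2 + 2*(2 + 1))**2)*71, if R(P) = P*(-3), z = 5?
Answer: 36423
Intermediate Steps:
R(P) = -3*P
(((6*z)*(-(R(5) - 1*0)) - 1) + (2 + 2*(2 + 1))**2)*71 = (((6*5)*(-(-3*5 - 1*0)) - 1) + (2 + 2*(2 + 1))**2)*71 = ((30*(-(-15 + 0)) - 1) + (2 + 2*3)**2)*71 = ((30*(-1*(-15)) - 1) + (2 + 6)**2)*71 = ((30*15 - 1) + 8**2)*71 = ((450 - 1) + 64)*71 = (449 + 64)*71 = 513*71 = 36423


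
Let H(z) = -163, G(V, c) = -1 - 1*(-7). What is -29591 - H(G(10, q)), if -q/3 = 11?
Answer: -29428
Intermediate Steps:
q = -33 (q = -3*11 = -33)
G(V, c) = 6 (G(V, c) = -1 + 7 = 6)
-29591 - H(G(10, q)) = -29591 - 1*(-163) = -29591 + 163 = -29428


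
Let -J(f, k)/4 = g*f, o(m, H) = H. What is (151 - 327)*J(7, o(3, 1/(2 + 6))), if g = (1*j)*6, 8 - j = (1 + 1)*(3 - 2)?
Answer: 177408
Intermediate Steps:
j = 6 (j = 8 - (1 + 1)*(3 - 2) = 8 - 2 = 6)
g = 36 (g = (1*6)*6 = 6*6 = 36)
J(f, k) = -144*f
(151 - 327)*J(7, o(3, 1/(2 + 6))) = (151 - 327)*(-144*7) = -176*(-1008) = 177408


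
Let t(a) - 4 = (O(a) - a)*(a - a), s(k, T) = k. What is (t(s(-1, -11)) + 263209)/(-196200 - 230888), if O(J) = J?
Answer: -263213/427088 ≈ -0.61630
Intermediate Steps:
t(a) = 4 (t(a) = 4 + (a - a)*(a - a) = 4 + 0*0 = 4 + 0 = 4)
(t(s(-1, -11)) + 263209)/(-196200 - 230888) = (4 + 263209)/(-196200 - 230888) = 263213/(-427088) = 263213*(-1/427088) = -263213/427088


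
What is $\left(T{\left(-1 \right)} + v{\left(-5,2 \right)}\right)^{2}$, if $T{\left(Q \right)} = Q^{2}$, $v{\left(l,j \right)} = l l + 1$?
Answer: $729$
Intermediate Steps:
$v{\left(l,j \right)} = 1 + l^{2}$ ($v{\left(l,j \right)} = l^{2} + 1 = 1 + l^{2}$)
$\left(T{\left(-1 \right)} + v{\left(-5,2 \right)}\right)^{2} = \left(\left(-1\right)^{2} + \left(1 + \left(-5\right)^{2}\right)\right)^{2} = \left(1 + \left(1 + 25\right)\right)^{2} = \left(1 + 26\right)^{2} = 27^{2} = 729$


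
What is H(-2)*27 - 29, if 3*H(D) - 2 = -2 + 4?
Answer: 7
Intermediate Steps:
H(D) = 4/3 (H(D) = ⅔ + (-2 + 4)/3 = ⅔ + (⅓)*2 = ⅔ + ⅔ = 4/3)
H(-2)*27 - 29 = (4/3)*27 - 29 = 36 - 29 = 7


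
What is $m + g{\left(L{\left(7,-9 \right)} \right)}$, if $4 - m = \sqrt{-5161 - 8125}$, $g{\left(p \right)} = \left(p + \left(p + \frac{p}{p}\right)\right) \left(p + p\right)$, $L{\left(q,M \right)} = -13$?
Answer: $654 - i \sqrt{13286} \approx 654.0 - 115.26 i$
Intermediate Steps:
$g{\left(p \right)} = 2 p \left(1 + 2 p\right)$ ($g{\left(p \right)} = \left(p + \left(p + 1\right)\right) 2 p = \left(p + \left(1 + p\right)\right) 2 p = \left(1 + 2 p\right) 2 p = 2 p \left(1 + 2 p\right)$)
$m = 4 - i \sqrt{13286}$ ($m = 4 - \sqrt{-5161 - 8125} = 4 - \sqrt{-13286} = 4 - i \sqrt{13286} \approx 4.0 - 115.26 i$)
$m + g{\left(L{\left(7,-9 \right)} \right)} = \left(4 - i \sqrt{13286}\right) + 2 \left(-13\right) \left(1 + 2 \left(-13\right)\right) = \left(4 - i \sqrt{13286}\right) + 2 \left(-13\right) \left(1 - 26\right) = \left(4 - i \sqrt{13286}\right) + 2 \left(-13\right) \left(-25\right) = \left(4 - i \sqrt{13286}\right) + 650 = 654 - i \sqrt{13286}$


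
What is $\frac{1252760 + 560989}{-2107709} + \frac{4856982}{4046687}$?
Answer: $\frac{2897430174675}{8529238610083} \approx 0.33971$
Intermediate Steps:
$\frac{1252760 + 560989}{-2107709} + \frac{4856982}{4046687} = 1813749 \left(- \frac{1}{2107709}\right) + 4856982 \cdot \frac{1}{4046687} = - \frac{1813749}{2107709} + \frac{4856982}{4046687} = \frac{2897430174675}{8529238610083}$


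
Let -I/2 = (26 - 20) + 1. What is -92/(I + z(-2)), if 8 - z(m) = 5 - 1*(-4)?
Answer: 92/15 ≈ 6.1333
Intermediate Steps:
z(m) = -1 (z(m) = 8 - (5 - 1*(-4)) = 8 - (5 + 4) = 8 - 1*9 = 8 - 9 = -1)
I = -14 (I = -2*((26 - 20) + 1) = -2*(6 + 1) = -2*7 = -14)
-92/(I + z(-2)) = -92/(-14 - 1) = -92/(-15) = -1/15*(-92) = 92/15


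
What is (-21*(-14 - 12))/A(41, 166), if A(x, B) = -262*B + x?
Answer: -546/43451 ≈ -0.012566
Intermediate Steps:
A(x, B) = x - 262*B
(-21*(-14 - 12))/A(41, 166) = (-21*(-14 - 12))/(41 - 262*166) = (-21*(-26))/(41 - 43492) = 546/(-43451) = 546*(-1/43451) = -546/43451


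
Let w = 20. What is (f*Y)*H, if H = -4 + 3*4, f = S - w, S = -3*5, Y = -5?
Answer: 1400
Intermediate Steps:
S = -15
f = -35 (f = -15 - 1*20 = -15 - 20 = -35)
H = 8 (H = -4 + 12 = 8)
(f*Y)*H = -35*(-5)*8 = 175*8 = 1400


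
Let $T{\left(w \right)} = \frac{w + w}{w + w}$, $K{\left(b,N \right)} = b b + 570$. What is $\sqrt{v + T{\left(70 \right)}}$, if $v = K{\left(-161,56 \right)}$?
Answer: $2 \sqrt{6623} \approx 162.76$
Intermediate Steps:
$K{\left(b,N \right)} = 570 + b^{2}$ ($K{\left(b,N \right)} = b^{2} + 570 = 570 + b^{2}$)
$T{\left(w \right)} = 1$ ($T{\left(w \right)} = \frac{2 w}{2 w} = 2 w \frac{1}{2 w} = 1$)
$v = 26491$ ($v = 570 + \left(-161\right)^{2} = 570 + 25921 = 26491$)
$\sqrt{v + T{\left(70 \right)}} = \sqrt{26491 + 1} = \sqrt{26492} = 2 \sqrt{6623}$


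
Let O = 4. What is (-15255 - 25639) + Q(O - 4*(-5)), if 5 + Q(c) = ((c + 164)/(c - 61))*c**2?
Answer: -1621551/37 ≈ -43826.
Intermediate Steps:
Q(c) = -5 + c**2*(164 + c)/(-61 + c) (Q(c) = -5 + ((c + 164)/(c - 61))*c**2 = -5 + ((164 + c)/(-61 + c))*c**2 = -5 + c**2*(164 + c)/(-61 + c))
(-15255 - 25639) + Q(O - 4*(-5)) = (-15255 - 25639) + (305 + (4 - 4*(-5))**3 - 5*(4 - 4*(-5)) + 164*(4 - 4*(-5))**2)/(-61 + (4 - 4*(-5))) = -40894 + (305 + (4 + 20)**3 - 5*(4 + 20) + 164*(4 + 20)**2)/(-61 + (4 + 20)) = -40894 + (305 + 24**3 - 5*24 + 164*24**2)/(-61 + 24) = -40894 + (305 + 13824 - 120 + 164*576)/(-37) = -40894 - (305 + 13824 - 120 + 94464)/37 = -40894 - 1/37*108473 = -40894 - 108473/37 = -1621551/37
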